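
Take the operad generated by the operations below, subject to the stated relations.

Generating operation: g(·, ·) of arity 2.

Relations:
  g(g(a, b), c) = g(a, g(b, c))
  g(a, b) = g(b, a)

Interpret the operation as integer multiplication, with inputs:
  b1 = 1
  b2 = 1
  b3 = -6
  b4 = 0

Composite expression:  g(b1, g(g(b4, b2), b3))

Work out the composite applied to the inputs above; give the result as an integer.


0

g(b4, b2) = 0
g(g(b4, b2), b3) = 0
g(b1, g(g(b4, b2), b3)) = 0


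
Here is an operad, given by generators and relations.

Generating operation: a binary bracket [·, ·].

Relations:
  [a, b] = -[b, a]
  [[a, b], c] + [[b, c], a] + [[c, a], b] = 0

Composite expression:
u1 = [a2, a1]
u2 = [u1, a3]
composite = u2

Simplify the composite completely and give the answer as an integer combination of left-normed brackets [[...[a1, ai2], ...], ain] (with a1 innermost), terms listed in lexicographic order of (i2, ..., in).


Expand each bracket as ab - ba; the a1-initial words give the coefficients.
Composite bracket: [[a2, a1], a3]
Expanding via [a, b] = ab - ba: 4 signed words (2^2 = 4).
Keep just the words that open with a1:
  a1a2a3 appears with sign -1, giving the term -[[a1, a2], a3]

-[[a1, a2], a3]


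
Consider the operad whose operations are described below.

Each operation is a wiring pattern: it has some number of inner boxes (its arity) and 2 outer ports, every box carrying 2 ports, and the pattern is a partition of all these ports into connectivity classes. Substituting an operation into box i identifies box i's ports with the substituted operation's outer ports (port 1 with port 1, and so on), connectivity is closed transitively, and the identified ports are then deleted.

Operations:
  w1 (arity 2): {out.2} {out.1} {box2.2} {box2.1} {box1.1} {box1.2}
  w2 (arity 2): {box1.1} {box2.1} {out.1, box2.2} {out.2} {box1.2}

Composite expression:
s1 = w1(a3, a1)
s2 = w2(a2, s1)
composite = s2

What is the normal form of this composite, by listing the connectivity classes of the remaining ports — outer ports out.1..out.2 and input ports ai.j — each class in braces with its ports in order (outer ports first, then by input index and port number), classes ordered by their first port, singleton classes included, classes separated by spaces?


{out.1} {out.2} {a1.1} {a1.2} {a2.1} {a2.2} {a3.1} {a3.2}

Connectivity passes through glued w2-boundaries; trace each wire chain.
through w1, on inputs (a3, a1): {out.1} {out.2} {a1.1} {a1.2} {a3.1} {a3.2} (out.j = stage outer ports)
through w2, on inputs (a2, a3, a1): {out.1} {out.2} {a1.1} {a1.2} {a2.1} {a2.2} {a3.1} {a3.2} (out.j = stage outer ports)


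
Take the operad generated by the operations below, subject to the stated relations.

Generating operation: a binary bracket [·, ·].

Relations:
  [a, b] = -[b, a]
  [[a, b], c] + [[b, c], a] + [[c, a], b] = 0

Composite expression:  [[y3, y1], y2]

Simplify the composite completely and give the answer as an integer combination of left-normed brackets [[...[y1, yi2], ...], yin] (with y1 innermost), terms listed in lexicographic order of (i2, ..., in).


-[[y1, y3], y2]

A multilinear Lie element is pinned by y1-initial words (y1 innermost).
Composite bracket: [[y3, y1], y2]
The bracket unfolds into 4 signed words via [a, b] = ab - ba (2^2 = 4).
Collect the words opening with y1:
  y1y3y2 (sign -1) contributes -[[y1, y3], y2]


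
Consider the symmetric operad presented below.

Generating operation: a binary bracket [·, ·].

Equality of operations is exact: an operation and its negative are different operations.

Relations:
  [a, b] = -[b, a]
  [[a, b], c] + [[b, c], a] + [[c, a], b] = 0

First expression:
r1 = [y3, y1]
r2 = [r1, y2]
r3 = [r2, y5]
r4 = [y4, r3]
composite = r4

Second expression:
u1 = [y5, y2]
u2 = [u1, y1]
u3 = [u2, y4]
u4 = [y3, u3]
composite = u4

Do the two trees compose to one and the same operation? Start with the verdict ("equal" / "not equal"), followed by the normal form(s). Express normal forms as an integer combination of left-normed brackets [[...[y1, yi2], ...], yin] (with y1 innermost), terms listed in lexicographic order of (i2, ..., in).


not equal: they reduce to [[[[y1, y3], y2], y5], y4] and -[[[[y1, y2], y5], y4], y3] + [[[[y1, y5], y2], y4], y3]

Reducing the first expression gives [[[[y1, y3], y2], y5], y4]
Reducing the second expression gives -[[[[y1, y2], y5], y4], y3] + [[[[y1, y5], y2], y4], y3]
The normal forms differ: not equal.


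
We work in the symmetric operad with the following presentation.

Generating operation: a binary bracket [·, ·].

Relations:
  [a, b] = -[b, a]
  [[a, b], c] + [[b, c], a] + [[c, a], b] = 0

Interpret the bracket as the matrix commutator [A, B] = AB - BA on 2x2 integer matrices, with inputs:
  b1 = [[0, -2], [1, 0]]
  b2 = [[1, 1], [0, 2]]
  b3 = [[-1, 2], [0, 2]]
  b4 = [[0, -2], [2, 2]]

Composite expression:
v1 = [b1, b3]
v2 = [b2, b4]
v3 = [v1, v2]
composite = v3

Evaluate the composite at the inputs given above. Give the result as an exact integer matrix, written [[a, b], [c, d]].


[b1, b3] = [[-2, -6], [-3, 2]]
[b2, b4] = [[2, 4], [2, -2]]
[[b1, b3], [b2, b4]] = [[0, 8], [-4, 0]]

[[0, 8], [-4, 0]]


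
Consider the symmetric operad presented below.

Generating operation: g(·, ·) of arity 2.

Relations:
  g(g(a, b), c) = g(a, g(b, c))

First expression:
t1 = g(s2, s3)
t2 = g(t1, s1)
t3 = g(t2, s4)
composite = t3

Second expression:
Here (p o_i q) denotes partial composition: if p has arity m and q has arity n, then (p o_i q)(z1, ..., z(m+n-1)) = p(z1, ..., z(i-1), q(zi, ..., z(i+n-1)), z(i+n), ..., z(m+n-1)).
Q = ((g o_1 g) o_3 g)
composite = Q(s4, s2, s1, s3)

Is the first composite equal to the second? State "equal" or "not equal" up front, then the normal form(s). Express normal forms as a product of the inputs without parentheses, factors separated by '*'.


not equal — first s2 * s3 * s1 * s4, second s4 * s2 * s1 * s3

In normal form, the first expression is s2 * s3 * s1 * s4
In normal form, the second expression is s4 * s2 * s1 * s3
The forms do not match — not equal.


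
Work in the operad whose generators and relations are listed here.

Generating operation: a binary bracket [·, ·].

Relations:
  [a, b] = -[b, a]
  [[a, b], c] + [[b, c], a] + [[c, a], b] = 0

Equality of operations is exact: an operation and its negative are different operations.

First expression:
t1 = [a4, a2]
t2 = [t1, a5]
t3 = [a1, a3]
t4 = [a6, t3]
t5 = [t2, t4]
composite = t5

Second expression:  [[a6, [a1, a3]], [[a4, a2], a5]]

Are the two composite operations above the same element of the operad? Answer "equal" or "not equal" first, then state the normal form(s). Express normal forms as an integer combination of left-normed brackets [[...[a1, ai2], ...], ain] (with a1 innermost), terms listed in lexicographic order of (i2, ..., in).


The first expression, normalized: -[[[[[a1, a3], a6], a2], a4], a5] + [[[[[a1, a3], a6], a4], a2], a5] + [[[[[a1, a3], a6], a5], a2], a4] - [[[[[a1, a3], a6], a5], a4], a2]
The second expression, normalized: [[[[[a1, a3], a6], a2], a4], a5] - [[[[[a1, a3], a6], a4], a2], a5] - [[[[[a1, a3], a6], a5], a2], a4] + [[[[[a1, a3], a6], a5], a4], a2]
The forms do not match — not equal.

not equal — first -[[[[[a1, a3], a6], a2], a4], a5] + [[[[[a1, a3], a6], a4], a2], a5] + [[[[[a1, a3], a6], a5], a2], a4] - [[[[[a1, a3], a6], a5], a4], a2], second [[[[[a1, a3], a6], a2], a4], a5] - [[[[[a1, a3], a6], a4], a2], a5] - [[[[[a1, a3], a6], a5], a2], a4] + [[[[[a1, a3], a6], a5], a4], a2]


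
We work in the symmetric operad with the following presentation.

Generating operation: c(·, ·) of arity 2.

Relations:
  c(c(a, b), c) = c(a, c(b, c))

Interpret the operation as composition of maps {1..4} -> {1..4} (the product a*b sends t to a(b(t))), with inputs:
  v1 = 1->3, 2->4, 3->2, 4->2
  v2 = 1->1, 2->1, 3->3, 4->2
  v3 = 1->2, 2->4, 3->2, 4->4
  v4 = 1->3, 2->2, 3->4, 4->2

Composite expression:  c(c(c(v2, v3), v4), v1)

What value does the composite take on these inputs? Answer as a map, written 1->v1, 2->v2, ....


1->2, 2->2, 3->2, 4->2

c(v2, v3) = 1->1, 2->2, 3->1, 4->2
c(c(v2, v3), v4) = 1->1, 2->2, 3->2, 4->2
c(c(c(v2, v3), v4), v1) = 1->2, 2->2, 3->2, 4->2


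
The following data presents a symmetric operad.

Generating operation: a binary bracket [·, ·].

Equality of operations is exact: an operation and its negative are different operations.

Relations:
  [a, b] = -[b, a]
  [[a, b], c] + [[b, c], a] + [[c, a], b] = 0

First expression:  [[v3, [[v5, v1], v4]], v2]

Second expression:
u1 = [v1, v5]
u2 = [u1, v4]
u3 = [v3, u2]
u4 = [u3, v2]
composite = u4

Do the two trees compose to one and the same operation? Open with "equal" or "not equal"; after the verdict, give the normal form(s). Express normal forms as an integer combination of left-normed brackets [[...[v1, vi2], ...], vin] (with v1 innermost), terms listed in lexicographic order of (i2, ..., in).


The first composite normalizes to [[[[v1, v5], v4], v3], v2]
The second composite normalizes to -[[[[v1, v5], v4], v3], v2]
The normal forms differ: not equal.

not equal — first [[[[v1, v5], v4], v3], v2], second -[[[[v1, v5], v4], v3], v2]


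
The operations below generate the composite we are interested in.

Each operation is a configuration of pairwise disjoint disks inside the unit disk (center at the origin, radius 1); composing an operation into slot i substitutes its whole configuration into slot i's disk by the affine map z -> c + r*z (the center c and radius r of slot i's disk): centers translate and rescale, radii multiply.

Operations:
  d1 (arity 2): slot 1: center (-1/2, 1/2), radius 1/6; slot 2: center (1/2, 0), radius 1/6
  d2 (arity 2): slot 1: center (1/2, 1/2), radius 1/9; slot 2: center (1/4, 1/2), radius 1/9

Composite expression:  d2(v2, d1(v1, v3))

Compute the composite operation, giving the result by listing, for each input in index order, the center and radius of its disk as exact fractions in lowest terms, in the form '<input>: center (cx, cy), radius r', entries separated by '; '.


v1: center (7/36, 5/9), radius 1/54; v2: center (1/2, 1/2), radius 1/9; v3: center (11/36, 1/2), radius 1/54

Each v-disk chains the slot maps above it in d2; radii multiply.
input v2: applying the 1 nested substitution gives center (1/2, 1/2), radius 1/9
input v1: applying the 2 nested substitutions gives center (7/36, 5/9), radius 1/54
input v3: applying the 2 nested substitutions gives center (11/36, 1/2), radius 1/54


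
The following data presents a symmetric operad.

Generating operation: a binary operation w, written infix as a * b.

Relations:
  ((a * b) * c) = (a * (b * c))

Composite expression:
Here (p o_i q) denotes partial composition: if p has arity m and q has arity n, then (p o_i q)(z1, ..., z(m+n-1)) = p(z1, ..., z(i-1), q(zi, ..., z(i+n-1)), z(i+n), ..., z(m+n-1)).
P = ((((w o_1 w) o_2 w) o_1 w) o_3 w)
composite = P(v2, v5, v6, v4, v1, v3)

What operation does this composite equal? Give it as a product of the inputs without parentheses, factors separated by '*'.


All parenthesizations of w agree; list the v-inputs left to right.
(v2 * v5) collapses to v2 * v5
(v6 * v4) collapses to v6 * v4
((v6 * v4) * v1) collapses to v6 * v4 * v1
((v2 * v5) * ((v6 * v4) * v1)) collapses to v2 * v5 * v6 * v4 * v1
(((v2 * v5) * ((v6 * v4) * v1)) * v3) collapses to v2 * v5 * v6 * v4 * v1 * v3

v2 * v5 * v6 * v4 * v1 * v3


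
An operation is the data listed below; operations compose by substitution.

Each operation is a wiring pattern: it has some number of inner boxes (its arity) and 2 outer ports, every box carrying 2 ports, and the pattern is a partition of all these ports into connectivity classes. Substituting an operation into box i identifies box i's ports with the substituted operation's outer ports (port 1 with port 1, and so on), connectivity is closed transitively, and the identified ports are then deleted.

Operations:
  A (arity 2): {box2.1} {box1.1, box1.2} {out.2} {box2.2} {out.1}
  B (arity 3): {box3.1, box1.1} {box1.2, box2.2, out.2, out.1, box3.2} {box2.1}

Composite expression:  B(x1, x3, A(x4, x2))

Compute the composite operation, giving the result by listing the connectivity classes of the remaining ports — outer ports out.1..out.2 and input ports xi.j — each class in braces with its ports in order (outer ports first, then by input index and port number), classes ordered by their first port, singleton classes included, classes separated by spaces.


{out.1, out.2, x1.2, x3.2} {x1.1} {x2.1} {x2.2} {x3.1} {x4.1, x4.2}

Treat the ports identified at B as solder joints: merge, then drop.
stage A: inputs (x4, x2), connectivity {out.1} {out.2} {x2.1} {x2.2} {x4.1, x4.2}, out.j its boundary
stage B: inputs (x1, x3, x4, x2), connectivity {out.1, out.2, x1.2, x3.2} {x1.1} {x2.1} {x2.2} {x3.1} {x4.1, x4.2}, out.j its boundary


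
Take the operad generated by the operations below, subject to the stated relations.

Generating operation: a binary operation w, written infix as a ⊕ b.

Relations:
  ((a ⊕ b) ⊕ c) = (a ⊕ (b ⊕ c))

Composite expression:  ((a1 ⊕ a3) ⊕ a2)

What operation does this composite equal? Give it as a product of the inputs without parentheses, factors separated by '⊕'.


a1 ⊕ a3 ⊕ a2

The w-tree's shape is irrelevant; the a-reading-order decides.
(a1 ⊕ a3) linearizes to a1 ⊕ a3
((a1 ⊕ a3) ⊕ a2) linearizes to a1 ⊕ a3 ⊕ a2


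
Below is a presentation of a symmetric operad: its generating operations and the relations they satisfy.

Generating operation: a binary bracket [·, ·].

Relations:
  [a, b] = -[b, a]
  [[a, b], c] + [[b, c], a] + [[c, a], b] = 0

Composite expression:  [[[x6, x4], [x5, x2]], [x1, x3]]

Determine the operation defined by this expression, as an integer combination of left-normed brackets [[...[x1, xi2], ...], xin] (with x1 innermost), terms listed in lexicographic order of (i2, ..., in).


[[[[[x1, x3], x2], x5], x4], x6] - [[[[[x1, x3], x2], x5], x6], x4] - [[[[[x1, x3], x4], x6], x2], x5] + [[[[[x1, x3], x4], x6], x5], x2] - [[[[[x1, x3], x5], x2], x4], x6] + [[[[[x1, x3], x5], x2], x6], x4] + [[[[[x1, x3], x6], x4], x2], x5] - [[[[[x1, x3], x6], x4], x5], x2]


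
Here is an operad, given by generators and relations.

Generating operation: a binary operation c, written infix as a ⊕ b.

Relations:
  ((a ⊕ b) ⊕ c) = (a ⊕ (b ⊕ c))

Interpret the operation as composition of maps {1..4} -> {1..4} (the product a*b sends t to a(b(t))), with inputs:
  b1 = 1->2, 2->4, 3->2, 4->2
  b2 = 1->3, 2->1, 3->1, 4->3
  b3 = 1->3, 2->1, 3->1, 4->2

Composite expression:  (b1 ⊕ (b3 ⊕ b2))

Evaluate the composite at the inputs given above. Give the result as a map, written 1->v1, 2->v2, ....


1->2, 2->2, 3->2, 4->2

(b3 ⊕ b2) = 1->1, 2->3, 3->3, 4->1
(b1 ⊕ (b3 ⊕ b2)) = 1->2, 2->2, 3->2, 4->2


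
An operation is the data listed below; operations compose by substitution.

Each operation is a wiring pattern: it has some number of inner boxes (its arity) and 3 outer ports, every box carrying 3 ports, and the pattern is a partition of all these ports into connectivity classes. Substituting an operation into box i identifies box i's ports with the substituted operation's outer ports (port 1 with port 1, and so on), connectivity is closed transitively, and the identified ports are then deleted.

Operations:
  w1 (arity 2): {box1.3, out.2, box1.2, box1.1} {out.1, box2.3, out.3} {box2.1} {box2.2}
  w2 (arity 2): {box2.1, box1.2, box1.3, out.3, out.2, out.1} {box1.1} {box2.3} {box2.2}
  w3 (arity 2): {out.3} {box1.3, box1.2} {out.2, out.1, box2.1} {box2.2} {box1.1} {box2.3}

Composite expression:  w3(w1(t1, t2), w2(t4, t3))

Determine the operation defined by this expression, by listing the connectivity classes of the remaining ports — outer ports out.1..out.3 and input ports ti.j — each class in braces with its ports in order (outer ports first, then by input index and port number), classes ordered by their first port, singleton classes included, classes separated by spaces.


Reachability decides: close wires over w3-identified ports.
stage w1: inputs (t1, t2), connectivity {out.1, out.3, t2.3} {out.2, t1.1, t1.2, t1.3} {t2.1} {t2.2}, out.j its boundary
stage w2: inputs (t4, t3), connectivity {out.1, out.2, out.3, t3.1, t4.2, t4.3} {t3.2} {t3.3} {t4.1}, out.j its boundary
stage w3: inputs (t1, t2, t4, t3), connectivity {out.1, out.2, t3.1, t4.2, t4.3} {out.3} {t1.1, t1.2, t1.3, t2.3} {t2.1} {t2.2} {t3.2} {t3.3} {t4.1}, out.j its boundary

{out.1, out.2, t3.1, t4.2, t4.3} {out.3} {t1.1, t1.2, t1.3, t2.3} {t2.1} {t2.2} {t3.2} {t3.3} {t4.1}


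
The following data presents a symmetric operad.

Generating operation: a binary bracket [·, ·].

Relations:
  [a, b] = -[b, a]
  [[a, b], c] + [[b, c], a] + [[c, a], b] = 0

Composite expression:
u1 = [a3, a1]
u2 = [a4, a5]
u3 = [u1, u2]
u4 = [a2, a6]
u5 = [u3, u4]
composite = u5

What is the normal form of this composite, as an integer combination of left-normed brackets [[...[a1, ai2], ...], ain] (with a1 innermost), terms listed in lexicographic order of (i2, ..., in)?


-[[[[[a1, a3], a4], a5], a2], a6] + [[[[[a1, a3], a4], a5], a6], a2] + [[[[[a1, a3], a5], a4], a2], a6] - [[[[[a1, a3], a5], a4], a6], a2]

A multilinear Lie element is pinned by a1-initial words (a1 innermost).
Composite bracket: [[[a3, a1], [a4, a5]], [a2, a6]]
Under [a, b] = ab - ba we get 32 signed associative words (2^5 = 32).
Words beginning with a1 determine it all:
  sign of a1a3a4a5a2a6 is -1, so it contributes -[[[[[a1, a3], a4], a5], a2], a6]
  sign of a1a3a4a5a6a2 is +1, so it contributes +[[[[[a1, a3], a4], a5], a6], a2]
  sign of a1a3a5a4a2a6 is +1, so it contributes +[[[[[a1, a3], a5], a4], a2], a6]
  sign of a1a3a5a4a6a2 is -1, so it contributes -[[[[[a1, a3], a5], a4], a6], a2]


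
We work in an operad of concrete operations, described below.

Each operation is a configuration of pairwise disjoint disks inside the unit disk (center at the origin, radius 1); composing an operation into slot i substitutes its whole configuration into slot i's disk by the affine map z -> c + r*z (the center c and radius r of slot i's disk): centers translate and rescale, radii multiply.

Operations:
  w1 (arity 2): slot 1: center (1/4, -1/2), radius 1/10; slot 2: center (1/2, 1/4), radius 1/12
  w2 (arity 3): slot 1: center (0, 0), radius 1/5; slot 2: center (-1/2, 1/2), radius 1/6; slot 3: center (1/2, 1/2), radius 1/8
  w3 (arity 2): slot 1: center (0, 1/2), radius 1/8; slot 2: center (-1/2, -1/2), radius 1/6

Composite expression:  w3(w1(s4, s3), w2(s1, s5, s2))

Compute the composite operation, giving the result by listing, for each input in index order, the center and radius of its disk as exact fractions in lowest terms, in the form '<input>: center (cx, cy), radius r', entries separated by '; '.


s1: center (-1/2, -1/2), radius 1/30; s2: center (-5/12, -5/12), radius 1/48; s3: center (1/16, 17/32), radius 1/96; s4: center (1/32, 7/16), radius 1/80; s5: center (-7/12, -5/12), radius 1/36

Only the slot chain above each s matters under w3; compose those maps.
input s4: composing its 2 substitution steps yields center (1/32, 7/16), radius 1/80
input s3: composing its 2 substitution steps yields center (1/16, 17/32), radius 1/96
input s1: composing its 2 substitution steps yields center (-1/2, -1/2), radius 1/30
input s5: composing its 2 substitution steps yields center (-7/12, -5/12), radius 1/36
input s2: composing its 2 substitution steps yields center (-5/12, -5/12), radius 1/48


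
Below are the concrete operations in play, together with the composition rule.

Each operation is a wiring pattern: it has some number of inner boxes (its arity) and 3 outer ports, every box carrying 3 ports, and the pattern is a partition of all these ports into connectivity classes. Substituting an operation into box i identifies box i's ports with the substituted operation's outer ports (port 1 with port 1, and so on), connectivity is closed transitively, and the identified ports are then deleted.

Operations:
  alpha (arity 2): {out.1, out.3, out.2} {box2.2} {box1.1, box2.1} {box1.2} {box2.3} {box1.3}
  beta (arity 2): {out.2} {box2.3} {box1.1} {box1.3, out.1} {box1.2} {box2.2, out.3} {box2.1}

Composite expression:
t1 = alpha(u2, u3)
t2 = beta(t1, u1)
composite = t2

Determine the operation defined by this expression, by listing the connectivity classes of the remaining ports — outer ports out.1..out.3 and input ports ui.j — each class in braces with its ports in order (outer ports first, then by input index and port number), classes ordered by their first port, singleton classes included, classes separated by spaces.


{out.1} {out.2} {out.3, u1.2} {u1.1} {u1.3} {u2.1, u3.1} {u2.2} {u2.3} {u3.2} {u3.3}

Treat the ports identified at beta as solder joints: merge, then drop.
composing alpha on (u2, u3), with out.j its own outer ports: {out.1, out.2, out.3} {u2.1, u3.1} {u2.2} {u2.3} {u3.2} {u3.3}
composing beta on (u2, u3, u1), with out.j its own outer ports: {out.1} {out.2} {out.3, u1.2} {u1.1} {u1.3} {u2.1, u3.1} {u2.2} {u2.3} {u3.2} {u3.3}


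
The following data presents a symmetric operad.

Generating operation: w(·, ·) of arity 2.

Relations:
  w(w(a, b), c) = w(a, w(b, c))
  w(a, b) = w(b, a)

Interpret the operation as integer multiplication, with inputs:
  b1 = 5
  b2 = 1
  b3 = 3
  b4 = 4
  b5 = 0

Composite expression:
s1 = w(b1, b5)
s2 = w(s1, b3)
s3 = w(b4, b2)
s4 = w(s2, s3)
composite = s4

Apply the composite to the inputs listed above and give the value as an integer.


0

w(b1, b5) = 0
w(w(b1, b5), b3) = 0
w(b4, b2) = 4
w(w(w(b1, b5), b3), w(b4, b2)) = 0


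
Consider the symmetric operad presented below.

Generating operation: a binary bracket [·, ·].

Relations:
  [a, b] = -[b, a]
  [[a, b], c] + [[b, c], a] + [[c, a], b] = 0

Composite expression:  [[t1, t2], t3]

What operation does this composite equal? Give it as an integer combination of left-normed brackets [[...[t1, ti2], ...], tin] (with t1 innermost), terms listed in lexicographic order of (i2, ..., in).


[[t1, t2], t3]

Left-normed coefficients sit on the t1-initial expansion words.
Composite bracket: [[t1, t2], t3]
The bracket unfolds into 4 signed words via [a, b] = ab - ba (2^2 = 4).
Words beginning with t1 determine it all:
  t1t2t3 (sign +1) contributes +[[t1, t2], t3]


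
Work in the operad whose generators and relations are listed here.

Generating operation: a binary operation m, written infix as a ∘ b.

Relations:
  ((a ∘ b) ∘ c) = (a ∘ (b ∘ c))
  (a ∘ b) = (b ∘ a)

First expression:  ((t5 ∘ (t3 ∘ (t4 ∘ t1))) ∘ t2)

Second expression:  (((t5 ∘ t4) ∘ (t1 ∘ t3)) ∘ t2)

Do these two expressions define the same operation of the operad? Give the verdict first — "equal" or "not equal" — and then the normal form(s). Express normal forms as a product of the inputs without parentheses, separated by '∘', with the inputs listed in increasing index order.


The first composite normalizes to t1 ∘ t2 ∘ t3 ∘ t4 ∘ t5
The second composite normalizes to t1 ∘ t2 ∘ t3 ∘ t4 ∘ t5
Same normal form: equal.

equal — both sides give t1 ∘ t2 ∘ t3 ∘ t4 ∘ t5


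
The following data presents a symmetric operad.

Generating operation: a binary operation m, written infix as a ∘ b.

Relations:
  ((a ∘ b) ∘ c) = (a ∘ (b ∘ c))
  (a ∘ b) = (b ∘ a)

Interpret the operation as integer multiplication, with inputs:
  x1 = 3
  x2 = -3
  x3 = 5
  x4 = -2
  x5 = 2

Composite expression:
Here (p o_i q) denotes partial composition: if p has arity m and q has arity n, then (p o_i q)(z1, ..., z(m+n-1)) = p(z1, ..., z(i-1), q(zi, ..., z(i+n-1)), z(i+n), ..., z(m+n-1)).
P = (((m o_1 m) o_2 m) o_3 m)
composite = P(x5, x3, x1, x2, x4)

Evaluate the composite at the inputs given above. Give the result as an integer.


180


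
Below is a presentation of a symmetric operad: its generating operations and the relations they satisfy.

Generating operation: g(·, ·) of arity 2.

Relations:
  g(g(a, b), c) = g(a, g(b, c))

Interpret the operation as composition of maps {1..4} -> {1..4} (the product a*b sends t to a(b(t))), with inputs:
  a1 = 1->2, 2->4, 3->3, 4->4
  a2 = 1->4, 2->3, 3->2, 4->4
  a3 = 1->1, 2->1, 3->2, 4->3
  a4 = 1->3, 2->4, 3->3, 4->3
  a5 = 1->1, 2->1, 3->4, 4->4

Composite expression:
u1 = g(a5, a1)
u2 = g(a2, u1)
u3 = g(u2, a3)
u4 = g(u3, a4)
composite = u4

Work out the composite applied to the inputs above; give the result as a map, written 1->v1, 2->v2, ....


1->4, 2->4, 3->4, 4->4


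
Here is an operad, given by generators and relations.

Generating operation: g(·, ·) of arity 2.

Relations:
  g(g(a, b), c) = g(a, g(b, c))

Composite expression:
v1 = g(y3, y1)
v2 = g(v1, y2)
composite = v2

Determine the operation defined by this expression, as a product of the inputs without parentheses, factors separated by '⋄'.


y3 ⋄ y1 ⋄ y2

All parenthesizations of g agree; list the y-inputs left to right.
g(y3, y1) unparenthesizes to y3 ⋄ y1
g(g(y3, y1), y2) unparenthesizes to y3 ⋄ y1 ⋄ y2


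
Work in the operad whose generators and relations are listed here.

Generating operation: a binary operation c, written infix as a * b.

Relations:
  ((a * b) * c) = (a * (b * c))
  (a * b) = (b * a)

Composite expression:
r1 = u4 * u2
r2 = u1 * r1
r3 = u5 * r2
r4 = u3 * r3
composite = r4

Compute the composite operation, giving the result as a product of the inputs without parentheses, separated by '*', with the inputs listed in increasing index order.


Shape and order are irrelevant to c; the u-input set decides.
(u4 * u2) reduces to u4 * u2
(u1 * (u4 * u2)) reduces to u1 * u4 * u2
(u5 * (u1 * (u4 * u2))) reduces to u5 * u1 * u4 * u2
(u3 * (u5 * (u1 * (u4 * u2)))) reduces to u3 * u5 * u1 * u4 * u2
the factors in increasing index order: u1 * u2 * u3 * u4 * u5

u1 * u2 * u3 * u4 * u5


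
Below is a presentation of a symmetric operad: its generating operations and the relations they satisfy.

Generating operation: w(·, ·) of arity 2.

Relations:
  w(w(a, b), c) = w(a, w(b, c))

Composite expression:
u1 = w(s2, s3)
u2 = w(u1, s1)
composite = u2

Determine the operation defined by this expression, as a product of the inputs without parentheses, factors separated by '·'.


s2 · s3 · s1

Key point: w is associative — brackets drop, the s-order remains.
w(s2, s3) collapses to s2 · s3
w(w(s2, s3), s1) collapses to s2 · s3 · s1


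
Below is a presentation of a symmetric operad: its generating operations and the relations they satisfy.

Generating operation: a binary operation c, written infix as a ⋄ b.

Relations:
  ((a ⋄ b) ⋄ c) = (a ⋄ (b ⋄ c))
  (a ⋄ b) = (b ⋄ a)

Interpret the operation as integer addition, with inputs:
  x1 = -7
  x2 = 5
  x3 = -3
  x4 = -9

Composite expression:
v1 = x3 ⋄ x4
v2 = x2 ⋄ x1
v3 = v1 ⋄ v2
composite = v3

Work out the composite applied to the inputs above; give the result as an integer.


-14

(x3 ⋄ x4) = -12
(x2 ⋄ x1) = -2
((x3 ⋄ x4) ⋄ (x2 ⋄ x1)) = -14


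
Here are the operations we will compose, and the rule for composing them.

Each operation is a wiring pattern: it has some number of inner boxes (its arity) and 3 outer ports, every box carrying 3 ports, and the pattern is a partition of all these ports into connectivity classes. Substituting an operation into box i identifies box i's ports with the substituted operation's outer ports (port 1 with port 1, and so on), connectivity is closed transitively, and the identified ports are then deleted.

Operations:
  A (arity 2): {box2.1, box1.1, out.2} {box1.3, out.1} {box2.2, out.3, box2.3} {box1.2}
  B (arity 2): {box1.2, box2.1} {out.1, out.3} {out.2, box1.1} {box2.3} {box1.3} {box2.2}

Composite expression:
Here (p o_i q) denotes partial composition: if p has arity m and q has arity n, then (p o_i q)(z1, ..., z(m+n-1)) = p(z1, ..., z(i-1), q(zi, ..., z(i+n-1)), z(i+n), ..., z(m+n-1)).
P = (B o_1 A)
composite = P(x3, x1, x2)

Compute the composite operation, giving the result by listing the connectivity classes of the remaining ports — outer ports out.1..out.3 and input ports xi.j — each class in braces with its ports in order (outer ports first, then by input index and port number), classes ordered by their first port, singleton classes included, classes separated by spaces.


Treat the ports identified at B as solder joints: merge, then drop.
composing A on (x3, x1), with out.j its own outer ports: {out.1, x3.3} {out.2, x1.1, x3.1} {out.3, x1.2, x1.3} {x3.2}
composing B on (x3, x1, x2), with out.j its own outer ports: {out.1, out.3} {out.2, x3.3} {x1.1, x2.1, x3.1} {x1.2, x1.3} {x2.2} {x2.3} {x3.2}

{out.1, out.3} {out.2, x3.3} {x1.1, x2.1, x3.1} {x1.2, x1.3} {x2.2} {x2.3} {x3.2}


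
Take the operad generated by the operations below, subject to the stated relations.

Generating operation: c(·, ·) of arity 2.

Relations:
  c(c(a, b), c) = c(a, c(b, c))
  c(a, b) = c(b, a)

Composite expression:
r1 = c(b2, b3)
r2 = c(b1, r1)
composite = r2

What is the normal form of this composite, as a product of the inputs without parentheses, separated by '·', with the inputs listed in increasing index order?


b1 · b2 · b3

Reordering under c is free, so list the b-inputs canonically.
c(b2, b3) flattens to b2 · b3
c(b1, c(b2, b3)) flattens to b1 · b2 · b3
rearranged into index order: b1 · b2 · b3


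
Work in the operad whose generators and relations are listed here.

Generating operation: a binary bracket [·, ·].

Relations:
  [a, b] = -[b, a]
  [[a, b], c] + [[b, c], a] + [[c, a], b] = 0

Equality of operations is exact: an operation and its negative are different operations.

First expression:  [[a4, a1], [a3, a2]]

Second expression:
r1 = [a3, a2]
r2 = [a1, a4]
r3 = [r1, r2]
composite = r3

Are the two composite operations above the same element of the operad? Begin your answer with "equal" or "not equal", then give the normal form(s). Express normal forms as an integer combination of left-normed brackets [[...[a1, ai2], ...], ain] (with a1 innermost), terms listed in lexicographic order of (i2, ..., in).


The first composite normalizes to [[[a1, a4], a2], a3] - [[[a1, a4], a3], a2]
The second composite normalizes to [[[a1, a4], a2], a3] - [[[a1, a4], a3], a2]
The normal forms match — equal.

equal — both sides give [[[a1, a4], a2], a3] - [[[a1, a4], a3], a2]


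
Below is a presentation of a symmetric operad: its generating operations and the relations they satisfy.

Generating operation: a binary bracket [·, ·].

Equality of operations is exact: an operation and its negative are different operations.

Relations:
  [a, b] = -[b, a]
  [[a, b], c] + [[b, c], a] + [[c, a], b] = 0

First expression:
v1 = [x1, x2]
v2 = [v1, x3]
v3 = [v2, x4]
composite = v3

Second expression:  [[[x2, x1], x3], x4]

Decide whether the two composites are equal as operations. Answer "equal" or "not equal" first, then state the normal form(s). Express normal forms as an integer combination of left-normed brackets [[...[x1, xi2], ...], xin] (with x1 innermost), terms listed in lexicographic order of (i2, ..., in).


not equal; first: [[[x1, x2], x3], x4]; second: -[[[x1, x2], x3], x4]

Normal form of the first expression: [[[x1, x2], x3], x4]
Normal form of the second expression: -[[[x1, x2], x3], x4]
Different reductions; not equal.


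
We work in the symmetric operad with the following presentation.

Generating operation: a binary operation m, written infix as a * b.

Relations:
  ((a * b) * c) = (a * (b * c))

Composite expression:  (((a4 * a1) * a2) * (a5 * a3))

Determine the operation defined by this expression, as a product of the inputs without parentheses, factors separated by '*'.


a4 * a1 * a2 * a5 * a3

The m-tree's shape is irrelevant; the a-reading-order decides.
(a4 * a1) reduces to a4 * a1
((a4 * a1) * a2) reduces to a4 * a1 * a2
(a5 * a3) reduces to a5 * a3
(((a4 * a1) * a2) * (a5 * a3)) reduces to a4 * a1 * a2 * a5 * a3


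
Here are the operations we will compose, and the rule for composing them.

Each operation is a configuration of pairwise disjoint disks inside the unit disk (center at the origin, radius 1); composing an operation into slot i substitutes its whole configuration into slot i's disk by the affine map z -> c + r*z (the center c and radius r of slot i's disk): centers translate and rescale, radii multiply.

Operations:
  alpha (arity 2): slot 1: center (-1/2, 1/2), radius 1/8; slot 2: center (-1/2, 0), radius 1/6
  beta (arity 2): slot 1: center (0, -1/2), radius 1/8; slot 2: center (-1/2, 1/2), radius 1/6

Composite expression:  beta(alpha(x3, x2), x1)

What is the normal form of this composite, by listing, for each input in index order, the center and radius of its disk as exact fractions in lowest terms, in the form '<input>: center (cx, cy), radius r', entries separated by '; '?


x1: center (-1/2, 1/2), radius 1/6; x2: center (-1/16, -1/2), radius 1/48; x3: center (-1/16, -7/16), radius 1/64

Each x-disk chains the slot maps above it in beta; radii multiply.
input x3: composing its 2 substitution steps yields center (-1/16, -7/16), radius 1/64
input x2: composing its 2 substitution steps yields center (-1/16, -1/2), radius 1/48
input x1: composing its 1 substitution step yields center (-1/2, 1/2), radius 1/6


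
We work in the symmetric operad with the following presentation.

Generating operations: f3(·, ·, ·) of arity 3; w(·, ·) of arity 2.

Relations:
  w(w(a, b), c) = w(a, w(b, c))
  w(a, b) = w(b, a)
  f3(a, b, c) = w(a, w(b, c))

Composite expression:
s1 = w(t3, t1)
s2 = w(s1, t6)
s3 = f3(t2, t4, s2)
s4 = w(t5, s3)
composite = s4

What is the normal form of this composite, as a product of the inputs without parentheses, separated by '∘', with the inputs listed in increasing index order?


t1 ∘ t2 ∘ t3 ∘ t4 ∘ t5 ∘ t6


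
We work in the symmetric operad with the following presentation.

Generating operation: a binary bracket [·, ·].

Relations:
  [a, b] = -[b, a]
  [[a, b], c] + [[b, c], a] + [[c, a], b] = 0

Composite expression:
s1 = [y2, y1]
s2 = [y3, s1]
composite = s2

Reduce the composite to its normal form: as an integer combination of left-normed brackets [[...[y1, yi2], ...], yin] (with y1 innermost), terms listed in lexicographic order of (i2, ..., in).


Antisymmetry and Jacobi reduce to y1-anchored left-normed brackets.
Composite bracket: [y3, [y2, y1]]
Expanding via [a, b] = ab - ba: 4 signed words (2^2 = 4).
Collect the words opening with y1:
  the word y1y2y3 carries sign +1 and contributes +[[y1, y2], y3]

[[y1, y2], y3]


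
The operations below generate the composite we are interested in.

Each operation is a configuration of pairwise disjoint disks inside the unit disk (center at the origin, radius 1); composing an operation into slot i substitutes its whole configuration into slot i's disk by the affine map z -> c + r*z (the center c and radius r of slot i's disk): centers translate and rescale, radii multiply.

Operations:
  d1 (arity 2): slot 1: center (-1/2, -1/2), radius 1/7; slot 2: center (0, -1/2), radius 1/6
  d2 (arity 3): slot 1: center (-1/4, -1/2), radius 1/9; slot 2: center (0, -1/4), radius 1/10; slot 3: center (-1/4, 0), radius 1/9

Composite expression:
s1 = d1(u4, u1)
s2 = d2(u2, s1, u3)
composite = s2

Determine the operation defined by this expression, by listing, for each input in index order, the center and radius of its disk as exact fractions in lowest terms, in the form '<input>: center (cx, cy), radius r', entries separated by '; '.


u1: center (0, -3/10), radius 1/60; u2: center (-1/4, -1/2), radius 1/9; u3: center (-1/4, 0), radius 1/9; u4: center (-1/20, -3/10), radius 1/70


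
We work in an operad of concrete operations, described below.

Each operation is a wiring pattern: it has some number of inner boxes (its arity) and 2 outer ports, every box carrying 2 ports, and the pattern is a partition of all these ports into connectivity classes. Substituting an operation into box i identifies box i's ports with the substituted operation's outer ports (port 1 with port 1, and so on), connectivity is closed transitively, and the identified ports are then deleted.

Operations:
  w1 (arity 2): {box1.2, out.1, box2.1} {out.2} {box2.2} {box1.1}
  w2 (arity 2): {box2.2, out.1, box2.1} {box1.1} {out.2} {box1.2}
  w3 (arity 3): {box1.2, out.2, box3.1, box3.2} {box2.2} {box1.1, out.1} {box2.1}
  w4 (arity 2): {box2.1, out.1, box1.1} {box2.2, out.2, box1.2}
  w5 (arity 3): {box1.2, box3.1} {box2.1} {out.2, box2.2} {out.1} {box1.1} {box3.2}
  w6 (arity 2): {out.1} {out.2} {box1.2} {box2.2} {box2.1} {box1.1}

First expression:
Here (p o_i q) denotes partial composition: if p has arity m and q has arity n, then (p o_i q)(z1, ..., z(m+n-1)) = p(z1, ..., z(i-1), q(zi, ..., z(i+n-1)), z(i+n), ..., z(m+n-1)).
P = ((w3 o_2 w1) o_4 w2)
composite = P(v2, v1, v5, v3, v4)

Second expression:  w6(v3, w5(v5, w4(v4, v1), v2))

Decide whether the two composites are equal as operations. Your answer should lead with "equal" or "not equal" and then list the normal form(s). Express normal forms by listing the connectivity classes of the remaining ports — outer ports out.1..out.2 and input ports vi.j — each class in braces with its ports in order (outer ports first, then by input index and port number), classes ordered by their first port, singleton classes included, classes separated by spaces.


not equal; first: {out.1, v2.1} {out.2, v2.2, v4.1, v4.2} {v1.1} {v1.2, v5.1} {v3.1} {v3.2} {v5.2}; second: {out.1} {out.2} {v1.1, v4.1} {v1.2, v4.2} {v2.1, v5.2} {v2.2} {v3.1} {v3.2} {v5.1}


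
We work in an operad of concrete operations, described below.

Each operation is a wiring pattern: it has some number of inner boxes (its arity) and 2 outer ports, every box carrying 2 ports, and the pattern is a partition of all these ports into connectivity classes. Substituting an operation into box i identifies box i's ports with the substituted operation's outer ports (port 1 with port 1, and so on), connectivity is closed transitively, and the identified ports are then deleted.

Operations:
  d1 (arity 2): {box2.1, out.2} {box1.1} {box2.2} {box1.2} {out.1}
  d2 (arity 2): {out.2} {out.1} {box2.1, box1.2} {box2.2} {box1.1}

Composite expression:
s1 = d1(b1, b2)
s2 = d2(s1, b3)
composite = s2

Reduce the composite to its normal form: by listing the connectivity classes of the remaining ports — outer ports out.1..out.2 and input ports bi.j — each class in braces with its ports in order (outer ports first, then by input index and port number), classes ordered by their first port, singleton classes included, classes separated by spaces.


{out.1} {out.2} {b1.1} {b1.2} {b2.1, b3.1} {b2.2} {b3.2}

Treat the ports identified at d2 as solder joints: merge, then drop.
the subtree at d1 composes to {out.1} {out.2, b2.1} {b1.1} {b1.2} {b2.2} on (b1, b2); out.j = own outer ports
the subtree at d2 composes to {out.1} {out.2} {b1.1} {b1.2} {b2.1, b3.1} {b2.2} {b3.2} on (b1, b2, b3); out.j = own outer ports


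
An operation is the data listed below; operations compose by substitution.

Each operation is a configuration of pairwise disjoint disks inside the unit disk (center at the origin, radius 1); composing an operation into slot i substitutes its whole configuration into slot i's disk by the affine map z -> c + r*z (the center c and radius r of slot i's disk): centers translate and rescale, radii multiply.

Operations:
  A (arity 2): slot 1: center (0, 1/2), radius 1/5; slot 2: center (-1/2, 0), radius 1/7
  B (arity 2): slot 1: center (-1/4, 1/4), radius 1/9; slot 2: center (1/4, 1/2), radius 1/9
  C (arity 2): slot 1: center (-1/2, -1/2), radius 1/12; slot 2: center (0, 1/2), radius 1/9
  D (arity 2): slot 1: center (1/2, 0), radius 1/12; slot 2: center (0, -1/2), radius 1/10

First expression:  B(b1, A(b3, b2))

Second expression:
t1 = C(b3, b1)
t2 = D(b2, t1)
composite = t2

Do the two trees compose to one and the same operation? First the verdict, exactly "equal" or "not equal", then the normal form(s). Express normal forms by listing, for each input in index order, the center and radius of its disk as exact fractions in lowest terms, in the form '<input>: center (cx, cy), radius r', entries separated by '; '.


The first expression reduces to b1: center (-1/4, 1/4), radius 1/9; b2: center (7/36, 1/2), radius 1/63; b3: center (1/4, 5/9), radius 1/45
The second expression reduces to b1: center (0, -9/20), radius 1/90; b2: center (1/2, 0), radius 1/12; b3: center (-1/20, -11/20), radius 1/120
The normal forms differ: not equal.

not equal; the first gives b1: center (-1/4, 1/4), radius 1/9; b2: center (7/36, 1/2), radius 1/63; b3: center (1/4, 5/9), radius 1/45 and the second b1: center (0, -9/20), radius 1/90; b2: center (1/2, 0), radius 1/12; b3: center (-1/20, -11/20), radius 1/120
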